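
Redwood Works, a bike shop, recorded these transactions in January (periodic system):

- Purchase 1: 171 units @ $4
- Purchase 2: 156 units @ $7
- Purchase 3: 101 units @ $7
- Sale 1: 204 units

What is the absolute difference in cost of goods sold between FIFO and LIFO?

FIFO COGS: 171 @ $4 + 33 @ $7 = $915
LIFO COGS: 101 @ $7 + 103 @ $7 = $1,428
Difference = |$915 − $1,428| = $513

$513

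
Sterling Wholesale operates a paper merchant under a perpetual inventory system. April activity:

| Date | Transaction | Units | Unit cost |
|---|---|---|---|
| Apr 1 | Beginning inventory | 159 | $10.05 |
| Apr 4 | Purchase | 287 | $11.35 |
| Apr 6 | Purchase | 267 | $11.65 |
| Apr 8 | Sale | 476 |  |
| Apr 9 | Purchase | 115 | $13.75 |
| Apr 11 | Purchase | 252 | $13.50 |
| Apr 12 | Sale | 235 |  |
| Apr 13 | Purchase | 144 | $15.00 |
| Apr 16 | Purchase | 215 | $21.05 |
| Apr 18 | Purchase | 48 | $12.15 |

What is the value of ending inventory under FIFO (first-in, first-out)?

Apr 8, 476 sold [FIFO — oldest first]: 159 @ $10.05 + 287 @ $11.35 + 30 @ $11.65 = $5,204.90
Apr 12, 235 sold [FIFO — oldest first]: 235 @ $11.65 = $2,737.75
Total COGS = $5,204.90 + $2,737.75 = $7,942.65
Ending inventory: 2 @ $11.65 + 115 @ $13.75 + 252 @ $13.50 + 144 @ $15.00 + 215 @ $21.05 + 48 @ $12.15 = $12,275.50
Check: goods available $20,218.15 = COGS $7,942.65 + ending $12,275.50

Ending inventory = $12,275.50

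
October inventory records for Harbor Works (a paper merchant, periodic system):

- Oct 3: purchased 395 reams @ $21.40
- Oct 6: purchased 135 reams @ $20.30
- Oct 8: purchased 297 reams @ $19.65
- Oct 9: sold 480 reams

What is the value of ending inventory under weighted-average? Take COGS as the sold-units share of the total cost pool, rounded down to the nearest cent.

Ending inventory = $7,145.41

Oct 9, sell 480: 480/827 × $17,029.55 → $9,884.14
Ending inventory (cost pool remaining) = $7,145.41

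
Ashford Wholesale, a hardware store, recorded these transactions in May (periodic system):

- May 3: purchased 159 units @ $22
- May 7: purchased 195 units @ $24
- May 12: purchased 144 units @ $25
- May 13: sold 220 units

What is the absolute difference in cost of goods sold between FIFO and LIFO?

FIFO COGS: 159 @ $22 + 61 @ $24 = $4,962
LIFO COGS: 144 @ $25 + 76 @ $24 = $5,424
Difference = |$4,962 − $5,424| = $462

$462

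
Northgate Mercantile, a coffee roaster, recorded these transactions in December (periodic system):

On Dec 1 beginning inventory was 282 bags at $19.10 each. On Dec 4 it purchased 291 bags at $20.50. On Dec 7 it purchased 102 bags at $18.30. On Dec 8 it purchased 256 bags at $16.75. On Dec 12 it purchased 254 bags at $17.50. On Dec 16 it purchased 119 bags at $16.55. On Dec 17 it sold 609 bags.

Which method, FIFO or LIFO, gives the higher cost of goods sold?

FIFO COGS: 282 @ $19.10 + 291 @ $20.50 + 36 @ $18.30 = $12,010.50
LIFO COGS: 119 @ $16.55 + 254 @ $17.50 + 236 @ $16.75 = $10,367.45

FIFO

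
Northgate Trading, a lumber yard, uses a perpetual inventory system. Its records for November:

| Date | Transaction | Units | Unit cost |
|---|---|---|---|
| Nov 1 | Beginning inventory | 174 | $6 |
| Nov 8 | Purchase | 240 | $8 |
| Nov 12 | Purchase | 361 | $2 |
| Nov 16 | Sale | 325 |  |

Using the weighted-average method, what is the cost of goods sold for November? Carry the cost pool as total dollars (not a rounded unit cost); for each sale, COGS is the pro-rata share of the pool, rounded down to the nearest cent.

COGS = $1,545.74

After Nov 1: 174 on hand, pool $1,044.00 (≈ $6.0000 each)
After Nov 8: 414 on hand, pool $2,964.00 (≈ $7.1594 each)
After Nov 12: 775 on hand, pool $3,686.00 (≈ $4.7561 each)
Nov 16, sell 325: 325/775 × $3,686.00 → $1,545.74
Ending inventory (cost pool remaining) = $2,140.26
Check: goods available $3,686.00 = COGS $1,545.74 + ending $2,140.26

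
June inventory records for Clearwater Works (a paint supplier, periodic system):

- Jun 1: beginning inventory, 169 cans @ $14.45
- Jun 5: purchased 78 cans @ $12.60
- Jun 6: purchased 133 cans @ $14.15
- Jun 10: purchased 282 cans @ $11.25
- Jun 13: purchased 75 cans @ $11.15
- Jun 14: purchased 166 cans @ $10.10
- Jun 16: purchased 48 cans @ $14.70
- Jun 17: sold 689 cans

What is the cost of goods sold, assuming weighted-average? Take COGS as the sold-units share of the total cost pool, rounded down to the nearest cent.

Jun 17, sell 689: 689/951 × $11,697.75 → $8,475.02
Ending inventory (cost pool remaining) = $3,222.73

COGS = $8,475.02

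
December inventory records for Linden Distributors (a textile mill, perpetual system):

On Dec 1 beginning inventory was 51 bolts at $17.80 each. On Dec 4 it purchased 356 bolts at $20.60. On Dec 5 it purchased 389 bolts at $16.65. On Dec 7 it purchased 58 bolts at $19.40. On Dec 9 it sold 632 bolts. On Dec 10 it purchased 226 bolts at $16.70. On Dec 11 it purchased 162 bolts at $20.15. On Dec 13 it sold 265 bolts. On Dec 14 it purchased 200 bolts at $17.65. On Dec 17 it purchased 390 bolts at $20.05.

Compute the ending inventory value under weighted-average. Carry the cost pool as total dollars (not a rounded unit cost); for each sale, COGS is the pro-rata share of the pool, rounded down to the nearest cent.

After Dec 1: 51 on hand, pool $907.80 (≈ $17.8000 each)
After Dec 4: 407 on hand, pool $8,241.40 (≈ $20.2491 each)
After Dec 5: 796 on hand, pool $14,718.25 (≈ $18.4903 each)
After Dec 7: 854 on hand, pool $15,843.45 (≈ $18.5520 each)
Dec 9, sell 632: 632/854 × $15,843.45 → $11,724.89
After Dec 10: 448 on hand, pool $7,892.76 (≈ $17.6178 each)
After Dec 11: 610 on hand, pool $11,157.06 (≈ $18.2903 each)
Dec 13, sell 265: 265/610 × $11,157.06 → $4,846.91
After Dec 14: 545 on hand, pool $9,840.15 (≈ $18.0553 each)
After Dec 17: 935 on hand, pool $17,659.65 (≈ $18.8873 each)
Total COGS = $11,724.89 + $4,846.91 = $16,571.80
Ending inventory (cost pool remaining) = $17,659.65
Check: goods available $34,231.45 = COGS $16,571.80 + ending $17,659.65

Ending inventory = $17,659.65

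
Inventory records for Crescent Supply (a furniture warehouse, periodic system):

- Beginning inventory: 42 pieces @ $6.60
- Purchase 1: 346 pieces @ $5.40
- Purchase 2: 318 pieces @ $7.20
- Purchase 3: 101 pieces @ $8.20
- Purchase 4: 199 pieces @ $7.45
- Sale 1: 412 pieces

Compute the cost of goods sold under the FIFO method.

COGS = $2,318.40

Sale 1 (412) [FIFO — oldest first]: 42 @ $6.60 + 346 @ $5.40 + 24 @ $7.20 = $2,318.40
Ending inventory: 294 @ $7.20 + 101 @ $8.20 + 199 @ $7.45 = $4,427.55
Check: goods available $6,745.95 = COGS $2,318.40 + ending $4,427.55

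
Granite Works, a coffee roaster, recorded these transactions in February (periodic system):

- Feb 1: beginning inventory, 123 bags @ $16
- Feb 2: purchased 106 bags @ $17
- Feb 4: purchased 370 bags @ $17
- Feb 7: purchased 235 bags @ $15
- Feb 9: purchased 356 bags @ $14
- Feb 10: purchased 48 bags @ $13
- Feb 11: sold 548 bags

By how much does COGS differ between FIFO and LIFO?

$1,425

FIFO COGS: 123 @ $16 + 106 @ $17 + 319 @ $17 = $9,193
LIFO COGS: 48 @ $13 + 356 @ $14 + 144 @ $15 = $7,768
Difference = |$9,193 − $7,768| = $1,425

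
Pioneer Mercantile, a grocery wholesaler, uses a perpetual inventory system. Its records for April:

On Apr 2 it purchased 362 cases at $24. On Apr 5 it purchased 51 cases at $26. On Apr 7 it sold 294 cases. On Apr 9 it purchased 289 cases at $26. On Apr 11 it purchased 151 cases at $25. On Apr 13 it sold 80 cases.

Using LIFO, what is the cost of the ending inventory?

Apr 7, 294 sold [LIFO — newest first]: 51 @ $26 + 243 @ $24 = $7,158
Apr 13, 80 sold [LIFO — newest first]: 80 @ $25 = $2,000
Total COGS = $7,158 + $2,000 = $9,158
Ending inventory: 119 @ $24 + 289 @ $26 + 71 @ $25 = $12,145

Ending inventory = $12,145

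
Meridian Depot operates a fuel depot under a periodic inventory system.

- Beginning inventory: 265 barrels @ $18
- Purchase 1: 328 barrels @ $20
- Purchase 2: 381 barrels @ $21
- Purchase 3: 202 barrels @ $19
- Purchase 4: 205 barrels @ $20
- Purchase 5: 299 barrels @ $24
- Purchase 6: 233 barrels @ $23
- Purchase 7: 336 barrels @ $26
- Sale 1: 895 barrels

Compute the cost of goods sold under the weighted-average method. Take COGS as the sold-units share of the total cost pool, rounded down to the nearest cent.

COGS = $19,316.71

Sale 1, sell 895: 895/2249 × $48,540.00 → $19,316.71
Ending inventory (cost pool remaining) = $29,223.29
Check: goods available $48,540.00 = COGS $19,316.71 + ending $29,223.29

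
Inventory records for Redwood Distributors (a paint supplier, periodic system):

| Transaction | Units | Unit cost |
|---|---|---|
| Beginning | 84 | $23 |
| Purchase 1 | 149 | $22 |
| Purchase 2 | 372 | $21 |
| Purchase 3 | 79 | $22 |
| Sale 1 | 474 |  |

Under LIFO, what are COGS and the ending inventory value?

Sale 1 (474) [LIFO — newest first]: 79 @ $22 + 372 @ $21 + 23 @ $22 = $10,056
Ending inventory: 84 @ $23 + 126 @ $22 = $4,704
Check: goods available $14,760 = COGS $10,056 + ending $4,704

COGS = $10,056; ending inventory = $4,704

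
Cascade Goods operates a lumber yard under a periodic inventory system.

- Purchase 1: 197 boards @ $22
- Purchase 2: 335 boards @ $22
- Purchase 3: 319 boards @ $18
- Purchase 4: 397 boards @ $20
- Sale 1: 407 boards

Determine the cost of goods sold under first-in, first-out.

Sale 1 (407) [FIFO — oldest first]: 197 @ $22 + 210 @ $22 = $8,954
Ending inventory: 125 @ $22 + 319 @ $18 + 397 @ $20 = $16,432
Check: goods available $25,386 = COGS $8,954 + ending $16,432

COGS = $8,954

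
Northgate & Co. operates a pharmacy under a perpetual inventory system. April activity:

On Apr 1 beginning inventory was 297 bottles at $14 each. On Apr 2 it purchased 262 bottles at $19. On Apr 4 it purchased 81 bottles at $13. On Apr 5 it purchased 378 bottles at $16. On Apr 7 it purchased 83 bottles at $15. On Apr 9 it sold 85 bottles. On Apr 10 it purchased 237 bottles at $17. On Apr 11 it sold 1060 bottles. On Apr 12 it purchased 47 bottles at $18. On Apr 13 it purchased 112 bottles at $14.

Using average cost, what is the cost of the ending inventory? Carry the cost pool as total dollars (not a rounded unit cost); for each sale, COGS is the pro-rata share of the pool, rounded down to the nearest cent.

Ending inventory = $5,519.46

After Apr 1: 297 on hand, pool $4,158.00 (≈ $14.0000 each)
After Apr 2: 559 on hand, pool $9,136.00 (≈ $16.3435 each)
After Apr 4: 640 on hand, pool $10,189.00 (≈ $15.9203 each)
After Apr 5: 1018 on hand, pool $16,237.00 (≈ $15.9499 each)
After Apr 7: 1101 on hand, pool $17,482.00 (≈ $15.8783 each)
Apr 9, sell 85: 85/1101 × $17,482.00 → $1,349.65
After Apr 10: 1253 on hand, pool $20,161.35 (≈ $16.0905 each)
Apr 11, sell 1060: 1060/1253 × $20,161.35 → $17,055.89
After Apr 12: 240 on hand, pool $3,951.46 (≈ $16.4644 each)
After Apr 13: 352 on hand, pool $5,519.46 (≈ $15.6803 each)
Total COGS = $1,349.65 + $17,055.89 = $18,405.54
Ending inventory (cost pool remaining) = $5,519.46
Check: goods available $23,925.00 = COGS $18,405.54 + ending $5,519.46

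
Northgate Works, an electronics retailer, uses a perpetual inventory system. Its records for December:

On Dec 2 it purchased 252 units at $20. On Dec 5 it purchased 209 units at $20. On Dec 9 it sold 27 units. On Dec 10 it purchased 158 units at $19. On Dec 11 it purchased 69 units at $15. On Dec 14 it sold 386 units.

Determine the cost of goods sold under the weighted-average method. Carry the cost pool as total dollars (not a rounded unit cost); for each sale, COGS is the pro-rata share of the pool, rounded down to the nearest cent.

COGS = $7,966.26

After Dec 2: 252 on hand, pool $5,040.00 (≈ $20.0000 each)
After Dec 5: 461 on hand, pool $9,220.00 (≈ $20.0000 each)
Dec 9, sell 27: 27/461 × $9,220.00 → $540.00
After Dec 10: 592 on hand, pool $11,682.00 (≈ $19.7331 each)
After Dec 11: 661 on hand, pool $12,717.00 (≈ $19.2390 each)
Dec 14, sell 386: 386/661 × $12,717.00 → $7,426.26
Total COGS = $540.00 + $7,426.26 = $7,966.26
Ending inventory (cost pool remaining) = $5,290.74
Check: goods available $13,257.00 = COGS $7,966.26 + ending $5,290.74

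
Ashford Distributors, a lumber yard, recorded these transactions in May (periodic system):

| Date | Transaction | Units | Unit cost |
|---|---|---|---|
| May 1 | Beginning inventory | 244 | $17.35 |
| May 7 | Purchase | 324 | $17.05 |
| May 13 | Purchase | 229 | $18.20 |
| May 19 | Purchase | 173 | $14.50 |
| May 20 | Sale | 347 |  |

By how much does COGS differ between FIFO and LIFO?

FIFO COGS: 244 @ $17.35 + 103 @ $17.05 = $5,989.55
LIFO COGS: 173 @ $14.50 + 174 @ $18.20 = $5,675.30
Difference = |$5,989.55 − $5,675.30| = $314.25

$314.25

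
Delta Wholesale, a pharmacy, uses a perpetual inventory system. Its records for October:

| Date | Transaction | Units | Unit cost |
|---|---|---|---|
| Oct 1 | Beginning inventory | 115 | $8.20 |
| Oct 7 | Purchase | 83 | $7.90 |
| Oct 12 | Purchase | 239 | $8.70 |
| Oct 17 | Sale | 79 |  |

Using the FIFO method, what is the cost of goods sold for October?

Oct 17, 79 sold [FIFO — oldest first]: 79 @ $8.20 = $647.80
Ending inventory: 36 @ $8.20 + 83 @ $7.90 + 239 @ $8.70 = $3,030.20
Check: goods available $3,678.00 = COGS $647.80 + ending $3,030.20

COGS = $647.80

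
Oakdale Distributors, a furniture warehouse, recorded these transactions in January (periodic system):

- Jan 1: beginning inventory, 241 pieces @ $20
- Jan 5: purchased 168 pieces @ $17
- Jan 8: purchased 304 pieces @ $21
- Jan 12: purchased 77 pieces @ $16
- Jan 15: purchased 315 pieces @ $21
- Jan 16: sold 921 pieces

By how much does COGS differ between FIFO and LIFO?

FIFO COGS: 241 @ $20 + 168 @ $17 + 304 @ $21 + 77 @ $16 + 131 @ $21 = $18,043
LIFO COGS: 315 @ $21 + 77 @ $16 + 304 @ $21 + 168 @ $17 + 57 @ $20 = $18,227
Difference = |$18,043 − $18,227| = $184

$184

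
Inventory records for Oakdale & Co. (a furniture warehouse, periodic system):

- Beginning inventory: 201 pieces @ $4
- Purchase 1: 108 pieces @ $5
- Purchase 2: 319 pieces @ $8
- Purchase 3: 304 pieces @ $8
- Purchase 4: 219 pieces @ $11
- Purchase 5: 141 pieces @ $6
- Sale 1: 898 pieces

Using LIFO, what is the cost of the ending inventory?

Ending inventory = $2,024

Sale 1 (898) [LIFO — newest first]: 141 @ $6 + 219 @ $11 + 304 @ $8 + 234 @ $8 = $7,559
Ending inventory: 201 @ $4 + 108 @ $5 + 85 @ $8 = $2,024
Check: goods available $9,583 = COGS $7,559 + ending $2,024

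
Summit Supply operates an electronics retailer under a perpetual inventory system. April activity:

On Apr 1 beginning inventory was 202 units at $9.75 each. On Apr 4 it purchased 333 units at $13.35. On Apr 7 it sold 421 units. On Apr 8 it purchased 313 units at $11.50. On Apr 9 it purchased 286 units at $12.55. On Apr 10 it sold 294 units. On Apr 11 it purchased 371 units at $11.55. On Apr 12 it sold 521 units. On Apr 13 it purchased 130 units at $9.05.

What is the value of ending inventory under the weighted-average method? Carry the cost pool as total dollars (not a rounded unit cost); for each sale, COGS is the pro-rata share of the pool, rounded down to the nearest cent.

After Apr 1: 202 on hand, pool $1,969.50 (≈ $9.7500 each)
After Apr 4: 535 on hand, pool $6,415.05 (≈ $11.9907 each)
Apr 7, sell 421: 421/535 × $6,415.05 → $5,048.10
After Apr 8: 427 on hand, pool $4,966.45 (≈ $11.6310 each)
After Apr 9: 713 on hand, pool $8,555.75 (≈ $11.9996 each)
Apr 10, sell 294: 294/713 × $8,555.75 → $3,527.89
After Apr 11: 790 on hand, pool $9,312.91 (≈ $11.7885 each)
Apr 12, sell 521: 521/790 × $9,312.91 → $6,141.80
After Apr 13: 399 on hand, pool $4,347.61 (≈ $10.8963 each)
Total COGS = $5,048.10 + $3,527.89 + $6,141.80 = $14,717.79
Ending inventory (cost pool remaining) = $4,347.61

Ending inventory = $4,347.61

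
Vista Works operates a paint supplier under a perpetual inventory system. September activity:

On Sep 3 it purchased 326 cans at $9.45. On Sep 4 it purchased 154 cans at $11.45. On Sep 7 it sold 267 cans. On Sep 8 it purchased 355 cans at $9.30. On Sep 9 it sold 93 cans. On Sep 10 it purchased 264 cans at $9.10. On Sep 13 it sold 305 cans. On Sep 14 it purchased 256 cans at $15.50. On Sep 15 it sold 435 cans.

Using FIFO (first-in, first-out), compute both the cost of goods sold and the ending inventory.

Sep 7, 267 sold [FIFO — oldest first]: 267 @ $9.45 = $2,523.15
Sep 9, 93 sold [FIFO — oldest first]: 59 @ $9.45 + 34 @ $11.45 = $946.85
Sep 13, 305 sold [FIFO — oldest first]: 120 @ $11.45 + 185 @ $9.30 = $3,094.50
Sep 15, 435 sold [FIFO — oldest first]: 170 @ $9.30 + 264 @ $9.10 + 1 @ $15.50 = $3,998.90
Total COGS = $2,523.15 + $946.85 + $3,094.50 + $3,998.90 = $10,563.40
Ending inventory: 255 @ $15.50 = $3,952.50

COGS = $10,563.40; ending inventory = $3,952.50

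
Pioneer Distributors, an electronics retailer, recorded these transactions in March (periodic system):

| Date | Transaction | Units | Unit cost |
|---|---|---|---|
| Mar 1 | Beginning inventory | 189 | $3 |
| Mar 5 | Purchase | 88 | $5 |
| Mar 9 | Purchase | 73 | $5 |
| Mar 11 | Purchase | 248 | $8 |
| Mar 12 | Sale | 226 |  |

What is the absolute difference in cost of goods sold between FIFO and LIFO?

FIFO COGS: 189 @ $3 + 37 @ $5 = $752
LIFO COGS: 226 @ $8 = $1,808
Difference = |$752 − $1,808| = $1,056

$1,056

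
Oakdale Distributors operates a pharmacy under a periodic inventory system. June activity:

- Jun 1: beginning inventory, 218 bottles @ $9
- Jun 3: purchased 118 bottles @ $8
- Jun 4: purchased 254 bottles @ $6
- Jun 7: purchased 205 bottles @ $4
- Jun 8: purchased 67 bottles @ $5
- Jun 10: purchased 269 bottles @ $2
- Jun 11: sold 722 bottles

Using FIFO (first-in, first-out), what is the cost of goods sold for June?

COGS = $4,958

Jun 11, 722 sold [FIFO — oldest first]: 218 @ $9 + 118 @ $8 + 254 @ $6 + 132 @ $4 = $4,958
Ending inventory: 73 @ $4 + 67 @ $5 + 269 @ $2 = $1,165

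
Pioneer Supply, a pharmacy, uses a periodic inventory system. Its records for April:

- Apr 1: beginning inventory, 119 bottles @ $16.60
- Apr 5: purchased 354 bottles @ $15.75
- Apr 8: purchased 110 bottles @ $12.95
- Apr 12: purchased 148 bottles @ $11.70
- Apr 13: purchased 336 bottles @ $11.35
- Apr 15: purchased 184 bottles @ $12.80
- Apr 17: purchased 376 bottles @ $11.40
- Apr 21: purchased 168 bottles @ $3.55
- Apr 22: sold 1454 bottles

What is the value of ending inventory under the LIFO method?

Ending inventory = $5,471.90

Apr 22, 1454 sold [LIFO — newest first]: 168 @ $3.55 + 376 @ $11.40 + 184 @ $12.80 + 336 @ $11.35 + 148 @ $11.70 + 110 @ $12.95 + 132 @ $15.75 = $16,286.70
Ending inventory: 119 @ $16.60 + 222 @ $15.75 = $5,471.90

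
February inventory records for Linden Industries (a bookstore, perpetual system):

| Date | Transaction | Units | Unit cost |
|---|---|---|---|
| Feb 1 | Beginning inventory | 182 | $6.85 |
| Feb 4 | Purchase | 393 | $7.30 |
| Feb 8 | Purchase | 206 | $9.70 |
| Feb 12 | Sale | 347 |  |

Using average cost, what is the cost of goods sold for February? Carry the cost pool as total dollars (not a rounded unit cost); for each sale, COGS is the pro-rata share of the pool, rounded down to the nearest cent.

COGS = $2,716.37

After Feb 1: 182 on hand, pool $1,246.70 (≈ $6.8500 each)
After Feb 4: 575 on hand, pool $4,115.60 (≈ $7.1576 each)
After Feb 8: 781 on hand, pool $6,113.80 (≈ $7.8282 each)
Feb 12, sell 347: 347/781 × $6,113.80 → $2,716.37
Ending inventory (cost pool remaining) = $3,397.43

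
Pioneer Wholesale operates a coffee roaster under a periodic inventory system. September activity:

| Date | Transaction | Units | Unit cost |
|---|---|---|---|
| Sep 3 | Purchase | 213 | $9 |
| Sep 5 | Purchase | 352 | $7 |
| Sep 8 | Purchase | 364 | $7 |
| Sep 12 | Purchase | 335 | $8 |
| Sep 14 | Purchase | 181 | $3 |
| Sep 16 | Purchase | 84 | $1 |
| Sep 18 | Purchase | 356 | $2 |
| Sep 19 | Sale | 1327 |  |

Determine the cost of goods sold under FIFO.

COGS = $9,798

Sep 19, 1327 sold [FIFO — oldest first]: 213 @ $9 + 352 @ $7 + 364 @ $7 + 335 @ $8 + 63 @ $3 = $9,798
Ending inventory: 118 @ $3 + 84 @ $1 + 356 @ $2 = $1,150
Check: goods available $10,948 = COGS $9,798 + ending $1,150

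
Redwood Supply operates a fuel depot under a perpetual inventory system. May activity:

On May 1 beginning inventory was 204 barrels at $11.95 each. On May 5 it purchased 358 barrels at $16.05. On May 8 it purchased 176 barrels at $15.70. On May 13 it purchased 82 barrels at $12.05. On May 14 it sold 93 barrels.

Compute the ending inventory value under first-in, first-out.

May 14, 93 sold [FIFO — oldest first]: 93 @ $11.95 = $1,111.35
Ending inventory: 111 @ $11.95 + 358 @ $16.05 + 176 @ $15.70 + 82 @ $12.05 = $10,823.65

Ending inventory = $10,823.65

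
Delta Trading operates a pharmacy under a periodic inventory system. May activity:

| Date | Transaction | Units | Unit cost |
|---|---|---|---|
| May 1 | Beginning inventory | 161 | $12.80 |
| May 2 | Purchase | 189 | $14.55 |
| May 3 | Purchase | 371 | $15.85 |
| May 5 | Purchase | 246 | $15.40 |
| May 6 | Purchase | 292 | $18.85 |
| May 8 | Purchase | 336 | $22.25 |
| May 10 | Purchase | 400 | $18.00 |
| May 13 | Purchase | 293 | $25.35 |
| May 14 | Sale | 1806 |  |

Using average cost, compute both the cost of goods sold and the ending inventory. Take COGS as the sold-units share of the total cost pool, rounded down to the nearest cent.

May 14, sell 1806: 1806/2288 × $42,087.25 → $33,220.96
Ending inventory (cost pool remaining) = $8,866.29
Check: goods available $42,087.25 = COGS $33,220.96 + ending $8,866.29

COGS = $33,220.96; ending inventory = $8,866.29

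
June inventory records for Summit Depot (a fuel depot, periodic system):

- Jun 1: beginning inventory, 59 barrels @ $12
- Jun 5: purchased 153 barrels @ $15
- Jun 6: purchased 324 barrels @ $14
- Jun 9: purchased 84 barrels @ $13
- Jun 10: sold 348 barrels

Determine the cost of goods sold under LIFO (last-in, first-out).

COGS = $4,788

Jun 10, 348 sold [LIFO — newest first]: 84 @ $13 + 264 @ $14 = $4,788
Ending inventory: 59 @ $12 + 153 @ $15 + 60 @ $14 = $3,843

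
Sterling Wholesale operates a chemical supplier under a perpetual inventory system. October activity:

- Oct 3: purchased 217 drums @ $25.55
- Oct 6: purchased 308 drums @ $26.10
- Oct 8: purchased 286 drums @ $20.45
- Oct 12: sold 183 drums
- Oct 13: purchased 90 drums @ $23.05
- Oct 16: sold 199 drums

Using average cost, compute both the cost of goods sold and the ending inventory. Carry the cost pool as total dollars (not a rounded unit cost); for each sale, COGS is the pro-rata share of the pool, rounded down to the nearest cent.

After Oct 3: 217 on hand, pool $5,544.35 (≈ $25.5500 each)
After Oct 6: 525 on hand, pool $13,583.15 (≈ $25.8727 each)
After Oct 8: 811 on hand, pool $19,431.85 (≈ $23.9604 each)
Oct 12, sell 183: 183/811 × $19,431.85 → $4,384.74
After Oct 13: 718 on hand, pool $17,121.61 (≈ $23.8463 each)
Oct 16, sell 199: 199/718 × $17,121.61 → $4,745.40
Total COGS = $4,384.74 + $4,745.40 = $9,130.14
Ending inventory (cost pool remaining) = $12,376.21

COGS = $9,130.14; ending inventory = $12,376.21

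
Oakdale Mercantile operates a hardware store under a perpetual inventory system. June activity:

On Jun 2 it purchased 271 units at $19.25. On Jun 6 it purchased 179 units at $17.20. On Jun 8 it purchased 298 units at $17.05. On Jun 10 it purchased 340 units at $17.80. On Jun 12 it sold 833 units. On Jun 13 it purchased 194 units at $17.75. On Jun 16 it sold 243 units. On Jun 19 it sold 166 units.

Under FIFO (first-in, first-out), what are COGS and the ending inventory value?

COGS = $22,161.95; ending inventory = $710.00

Jun 12, 833 sold [FIFO — oldest first]: 271 @ $19.25 + 179 @ $17.20 + 298 @ $17.05 + 85 @ $17.80 = $14,889.45
Jun 16, 243 sold [FIFO — oldest first]: 243 @ $17.80 = $4,325.40
Jun 19, 166 sold [FIFO — oldest first]: 12 @ $17.80 + 154 @ $17.75 = $2,947.10
Total COGS = $14,889.45 + $4,325.40 + $2,947.10 = $22,161.95
Ending inventory: 40 @ $17.75 = $710.00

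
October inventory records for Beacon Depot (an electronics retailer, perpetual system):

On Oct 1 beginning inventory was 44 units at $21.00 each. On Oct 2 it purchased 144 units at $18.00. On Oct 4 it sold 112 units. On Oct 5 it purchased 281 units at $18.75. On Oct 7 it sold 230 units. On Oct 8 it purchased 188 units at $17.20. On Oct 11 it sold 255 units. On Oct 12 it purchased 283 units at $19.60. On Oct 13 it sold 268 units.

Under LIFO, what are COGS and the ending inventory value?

Oct 4, 112 sold [LIFO — newest first]: 112 @ $18.00 = $2,016.00
Oct 7, 230 sold [LIFO — newest first]: 230 @ $18.75 = $4,312.50
Oct 11, 255 sold [LIFO — newest first]: 188 @ $17.20 + 51 @ $18.75 + 16 @ $18.00 = $4,477.85
Oct 13, 268 sold [LIFO — newest first]: 268 @ $19.60 = $5,252.80
Total COGS = $2,016.00 + $4,312.50 + $4,477.85 + $5,252.80 = $16,059.15
Ending inventory: 44 @ $21.00 + 16 @ $18.00 + 15 @ $19.60 = $1,506.00

COGS = $16,059.15; ending inventory = $1,506.00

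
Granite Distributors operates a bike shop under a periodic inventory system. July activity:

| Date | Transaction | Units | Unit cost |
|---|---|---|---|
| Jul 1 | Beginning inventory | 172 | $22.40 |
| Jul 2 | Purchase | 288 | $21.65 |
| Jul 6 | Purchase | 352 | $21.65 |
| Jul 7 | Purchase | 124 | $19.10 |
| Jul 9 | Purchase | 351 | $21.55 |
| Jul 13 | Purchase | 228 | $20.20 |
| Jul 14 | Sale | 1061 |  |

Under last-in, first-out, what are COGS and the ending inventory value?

COGS = $22,288.75; ending inventory = $9,958.10

Jul 14, 1061 sold [LIFO — newest first]: 228 @ $20.20 + 351 @ $21.55 + 124 @ $19.10 + 352 @ $21.65 + 6 @ $21.65 = $22,288.75
Ending inventory: 172 @ $22.40 + 282 @ $21.65 = $9,958.10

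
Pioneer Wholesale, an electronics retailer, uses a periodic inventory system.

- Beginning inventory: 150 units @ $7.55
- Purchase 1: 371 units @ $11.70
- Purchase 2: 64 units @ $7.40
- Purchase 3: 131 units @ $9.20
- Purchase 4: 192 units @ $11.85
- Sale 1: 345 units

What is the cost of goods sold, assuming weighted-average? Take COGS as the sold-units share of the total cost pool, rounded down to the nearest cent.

Sale 1, sell 345: 345/908 × $9,427.20 → $3,581.92
Ending inventory (cost pool remaining) = $5,845.28

COGS = $3,581.92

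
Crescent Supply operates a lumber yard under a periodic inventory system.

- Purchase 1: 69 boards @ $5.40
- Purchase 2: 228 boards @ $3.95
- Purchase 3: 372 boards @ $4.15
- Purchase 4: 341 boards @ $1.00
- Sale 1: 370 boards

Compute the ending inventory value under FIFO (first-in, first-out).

Ending inventory = $1,581.85

Sale 1 (370) [FIFO — oldest first]: 69 @ $5.40 + 228 @ $3.95 + 73 @ $4.15 = $1,576.15
Ending inventory: 299 @ $4.15 + 341 @ $1.00 = $1,581.85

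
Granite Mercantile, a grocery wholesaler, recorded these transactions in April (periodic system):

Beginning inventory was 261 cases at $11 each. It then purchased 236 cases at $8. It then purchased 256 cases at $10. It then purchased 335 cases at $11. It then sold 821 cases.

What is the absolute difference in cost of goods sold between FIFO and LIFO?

FIFO COGS: 261 @ $11 + 236 @ $8 + 256 @ $10 + 68 @ $11 = $8,067
LIFO COGS: 335 @ $11 + 256 @ $10 + 230 @ $8 = $8,085
Difference = |$8,067 − $8,085| = $18

$18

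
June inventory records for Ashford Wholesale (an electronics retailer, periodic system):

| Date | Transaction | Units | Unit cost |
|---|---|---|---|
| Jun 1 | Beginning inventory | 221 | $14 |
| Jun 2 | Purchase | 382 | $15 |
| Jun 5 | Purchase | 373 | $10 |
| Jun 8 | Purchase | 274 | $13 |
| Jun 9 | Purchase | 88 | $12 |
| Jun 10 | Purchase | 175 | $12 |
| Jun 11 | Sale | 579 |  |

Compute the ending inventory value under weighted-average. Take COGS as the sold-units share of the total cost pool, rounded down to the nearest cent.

Ending inventory = $11,896.93

Jun 11, sell 579: 579/1513 × $19,272.00 → $7,375.07
Ending inventory (cost pool remaining) = $11,896.93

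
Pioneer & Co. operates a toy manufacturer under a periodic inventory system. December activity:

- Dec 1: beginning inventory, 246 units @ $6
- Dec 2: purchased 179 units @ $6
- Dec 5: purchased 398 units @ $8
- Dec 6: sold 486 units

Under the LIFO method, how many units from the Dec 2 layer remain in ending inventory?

Dec 6, 486 sold [LIFO — newest first]: 398 @ $8 + 88 @ $6 = $3,712
Ending inventory: 246 @ $6 + 91 @ $6 = $2,022

91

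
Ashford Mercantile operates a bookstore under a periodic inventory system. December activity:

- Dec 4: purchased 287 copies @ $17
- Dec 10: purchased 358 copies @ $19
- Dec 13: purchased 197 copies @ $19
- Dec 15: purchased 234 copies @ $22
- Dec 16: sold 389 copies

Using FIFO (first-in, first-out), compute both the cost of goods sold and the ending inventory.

COGS = $6,817; ending inventory = $13,755

Dec 16, 389 sold [FIFO — oldest first]: 287 @ $17 + 102 @ $19 = $6,817
Ending inventory: 256 @ $19 + 197 @ $19 + 234 @ $22 = $13,755
Check: goods available $20,572 = COGS $6,817 + ending $13,755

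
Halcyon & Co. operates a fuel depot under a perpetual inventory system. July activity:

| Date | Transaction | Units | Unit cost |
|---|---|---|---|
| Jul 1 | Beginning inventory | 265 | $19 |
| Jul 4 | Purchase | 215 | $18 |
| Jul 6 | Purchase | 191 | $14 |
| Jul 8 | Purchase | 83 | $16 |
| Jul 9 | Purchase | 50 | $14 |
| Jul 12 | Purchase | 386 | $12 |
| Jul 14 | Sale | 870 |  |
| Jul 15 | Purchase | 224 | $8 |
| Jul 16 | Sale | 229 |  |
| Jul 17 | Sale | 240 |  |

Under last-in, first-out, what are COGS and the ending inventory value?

Jul 14, 870 sold [LIFO — newest first]: 386 @ $12 + 50 @ $14 + 83 @ $16 + 191 @ $14 + 160 @ $18 = $12,214
Jul 16, 229 sold [LIFO — newest first]: 224 @ $8 + 5 @ $18 = $1,882
Jul 17, 240 sold [LIFO — newest first]: 50 @ $18 + 190 @ $19 = $4,510
Total COGS = $12,214 + $1,882 + $4,510 = $18,606
Ending inventory: 75 @ $19 = $1,425

COGS = $18,606; ending inventory = $1,425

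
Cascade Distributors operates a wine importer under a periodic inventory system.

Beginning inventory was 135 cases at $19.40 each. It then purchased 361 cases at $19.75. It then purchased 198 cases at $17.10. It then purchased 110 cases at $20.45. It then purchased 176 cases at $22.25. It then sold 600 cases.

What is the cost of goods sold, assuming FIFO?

Sale 1 (600) [FIFO — oldest first]: 135 @ $19.40 + 361 @ $19.75 + 104 @ $17.10 = $11,527.15
Ending inventory: 94 @ $17.10 + 110 @ $20.45 + 176 @ $22.25 = $7,772.90

COGS = $11,527.15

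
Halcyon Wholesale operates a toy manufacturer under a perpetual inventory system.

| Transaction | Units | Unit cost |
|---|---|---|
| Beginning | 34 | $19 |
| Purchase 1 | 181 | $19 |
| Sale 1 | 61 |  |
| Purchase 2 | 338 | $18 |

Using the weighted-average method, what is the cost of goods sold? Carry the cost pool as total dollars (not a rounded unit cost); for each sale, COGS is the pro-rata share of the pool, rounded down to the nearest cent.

After Beginning: 34 on hand, pool $646.00 (≈ $19.0000 each)
After Purchase 1: 215 on hand, pool $4,085.00 (≈ $19.0000 each)
Sale 1, sell 61: 61/215 × $4,085.00 → $1,159.00
After Purchase 2: 492 on hand, pool $9,010.00 (≈ $18.3130 each)
Ending inventory (cost pool remaining) = $9,010.00

COGS = $1,159.00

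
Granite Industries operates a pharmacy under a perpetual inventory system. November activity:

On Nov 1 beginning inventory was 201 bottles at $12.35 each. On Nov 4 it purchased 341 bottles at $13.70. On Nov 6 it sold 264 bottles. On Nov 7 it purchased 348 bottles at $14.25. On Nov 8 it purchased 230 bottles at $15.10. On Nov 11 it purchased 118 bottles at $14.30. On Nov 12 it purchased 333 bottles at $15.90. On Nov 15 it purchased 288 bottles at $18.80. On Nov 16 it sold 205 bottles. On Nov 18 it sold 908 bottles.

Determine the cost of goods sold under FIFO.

COGS = $19,483.55

Nov 6, 264 sold [FIFO — oldest first]: 201 @ $12.35 + 63 @ $13.70 = $3,345.45
Nov 16, 205 sold [FIFO — oldest first]: 205 @ $13.70 = $2,808.50
Nov 18, 908 sold [FIFO — oldest first]: 73 @ $13.70 + 348 @ $14.25 + 230 @ $15.10 + 118 @ $14.30 + 139 @ $15.90 = $13,329.60
Total COGS = $3,345.45 + $2,808.50 + $13,329.60 = $19,483.55
Ending inventory: 194 @ $15.90 + 288 @ $18.80 = $8,499.00
Check: goods available $27,982.55 = COGS $19,483.55 + ending $8,499.00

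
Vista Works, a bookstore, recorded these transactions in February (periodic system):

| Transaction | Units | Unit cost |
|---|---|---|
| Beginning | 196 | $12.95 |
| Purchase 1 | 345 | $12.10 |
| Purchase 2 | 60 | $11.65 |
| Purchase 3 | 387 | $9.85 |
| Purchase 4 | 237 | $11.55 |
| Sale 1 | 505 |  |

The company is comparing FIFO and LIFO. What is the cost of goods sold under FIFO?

FIFO COGS: 196 @ $12.95 + 309 @ $12.10 = $6,277.10
LIFO COGS: 237 @ $11.55 + 268 @ $9.85 = $5,377.15

COGS = $6,277.10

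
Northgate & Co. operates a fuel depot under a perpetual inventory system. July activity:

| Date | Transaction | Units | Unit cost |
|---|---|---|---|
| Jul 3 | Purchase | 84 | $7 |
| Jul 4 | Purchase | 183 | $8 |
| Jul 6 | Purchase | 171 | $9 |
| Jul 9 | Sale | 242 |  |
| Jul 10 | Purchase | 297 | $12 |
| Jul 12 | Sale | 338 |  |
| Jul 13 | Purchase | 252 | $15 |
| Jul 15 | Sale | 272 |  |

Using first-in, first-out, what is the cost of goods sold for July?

COGS = $8,910

Jul 9, 242 sold [FIFO — oldest first]: 84 @ $7 + 158 @ $8 = $1,852
Jul 12, 338 sold [FIFO — oldest first]: 25 @ $8 + 171 @ $9 + 142 @ $12 = $3,443
Jul 15, 272 sold [FIFO — oldest first]: 155 @ $12 + 117 @ $15 = $3,615
Total COGS = $1,852 + $3,443 + $3,615 = $8,910
Ending inventory: 135 @ $15 = $2,025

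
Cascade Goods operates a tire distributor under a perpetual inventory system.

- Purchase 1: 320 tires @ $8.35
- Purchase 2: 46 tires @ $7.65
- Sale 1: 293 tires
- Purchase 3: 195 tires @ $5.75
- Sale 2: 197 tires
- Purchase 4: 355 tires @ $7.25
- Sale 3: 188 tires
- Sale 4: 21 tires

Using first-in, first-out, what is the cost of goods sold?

COGS = $5,145.65

Sale 1 (293) [FIFO — oldest first]: 293 @ $8.35 = $2,446.55
Sale 2 (197) [FIFO — oldest first]: 27 @ $8.35 + 46 @ $7.65 + 124 @ $5.75 = $1,290.35
Sale 3 (188) [FIFO — oldest first]: 71 @ $5.75 + 117 @ $7.25 = $1,256.50
Sale 4 (21) [FIFO — oldest first]: 21 @ $7.25 = $152.25
Total COGS = $2,446.55 + $1,290.35 + $1,256.50 + $152.25 = $5,145.65
Ending inventory: 217 @ $7.25 = $1,573.25
Check: goods available $6,718.90 = COGS $5,145.65 + ending $1,573.25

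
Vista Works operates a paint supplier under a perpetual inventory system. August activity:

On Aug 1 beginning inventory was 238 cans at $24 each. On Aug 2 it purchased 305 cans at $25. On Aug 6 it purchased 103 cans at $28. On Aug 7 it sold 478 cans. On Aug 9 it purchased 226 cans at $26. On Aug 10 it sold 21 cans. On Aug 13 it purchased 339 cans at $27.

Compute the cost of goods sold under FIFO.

COGS = $12,237

Aug 7, 478 sold [FIFO — oldest first]: 238 @ $24 + 240 @ $25 = $11,712
Aug 10, 21 sold [FIFO — oldest first]: 21 @ $25 = $525
Total COGS = $11,712 + $525 = $12,237
Ending inventory: 44 @ $25 + 103 @ $28 + 226 @ $26 + 339 @ $27 = $19,013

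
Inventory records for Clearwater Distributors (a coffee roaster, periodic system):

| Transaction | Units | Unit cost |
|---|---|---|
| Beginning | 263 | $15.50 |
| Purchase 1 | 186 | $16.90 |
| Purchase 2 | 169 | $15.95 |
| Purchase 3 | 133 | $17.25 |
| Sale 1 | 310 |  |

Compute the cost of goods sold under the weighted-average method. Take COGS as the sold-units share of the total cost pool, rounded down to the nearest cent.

COGS = $5,039.95

Sale 1, sell 310: 310/751 × $12,209.70 → $5,039.95
Ending inventory (cost pool remaining) = $7,169.75
Check: goods available $12,209.70 = COGS $5,039.95 + ending $7,169.75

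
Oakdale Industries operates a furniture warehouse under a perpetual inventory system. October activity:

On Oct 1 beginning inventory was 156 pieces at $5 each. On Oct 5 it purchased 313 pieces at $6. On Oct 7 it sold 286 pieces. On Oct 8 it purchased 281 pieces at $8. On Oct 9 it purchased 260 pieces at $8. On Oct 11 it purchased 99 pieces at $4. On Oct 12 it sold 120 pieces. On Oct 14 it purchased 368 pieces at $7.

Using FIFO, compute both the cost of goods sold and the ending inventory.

COGS = $2,280; ending inventory = $7,678

Oct 7, 286 sold [FIFO — oldest first]: 156 @ $5 + 130 @ $6 = $1,560
Oct 12, 120 sold [FIFO — oldest first]: 120 @ $6 = $720
Total COGS = $1,560 + $720 = $2,280
Ending inventory: 63 @ $6 + 281 @ $8 + 260 @ $8 + 99 @ $4 + 368 @ $7 = $7,678
Check: goods available $9,958 = COGS $2,280 + ending $7,678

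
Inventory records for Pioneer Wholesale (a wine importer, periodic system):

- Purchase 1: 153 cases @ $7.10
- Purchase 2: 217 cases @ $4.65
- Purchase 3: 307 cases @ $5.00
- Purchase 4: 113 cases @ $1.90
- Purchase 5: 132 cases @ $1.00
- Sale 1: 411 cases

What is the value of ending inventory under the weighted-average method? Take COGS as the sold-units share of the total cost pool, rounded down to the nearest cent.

Ending inventory = $2,204.21

Sale 1, sell 411: 411/922 × $3,977.05 → $1,772.84
Ending inventory (cost pool remaining) = $2,204.21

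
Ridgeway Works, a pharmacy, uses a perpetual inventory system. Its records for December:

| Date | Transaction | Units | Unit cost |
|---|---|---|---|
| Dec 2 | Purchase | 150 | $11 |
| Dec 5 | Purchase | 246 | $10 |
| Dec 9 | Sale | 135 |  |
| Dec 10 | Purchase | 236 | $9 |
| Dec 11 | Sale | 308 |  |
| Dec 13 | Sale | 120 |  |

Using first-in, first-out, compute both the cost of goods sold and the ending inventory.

COGS = $5,613; ending inventory = $621

Dec 9, 135 sold [FIFO — oldest first]: 135 @ $11 = $1,485
Dec 11, 308 sold [FIFO — oldest first]: 15 @ $11 + 246 @ $10 + 47 @ $9 = $3,048
Dec 13, 120 sold [FIFO — oldest first]: 120 @ $9 = $1,080
Total COGS = $1,485 + $3,048 + $1,080 = $5,613
Ending inventory: 69 @ $9 = $621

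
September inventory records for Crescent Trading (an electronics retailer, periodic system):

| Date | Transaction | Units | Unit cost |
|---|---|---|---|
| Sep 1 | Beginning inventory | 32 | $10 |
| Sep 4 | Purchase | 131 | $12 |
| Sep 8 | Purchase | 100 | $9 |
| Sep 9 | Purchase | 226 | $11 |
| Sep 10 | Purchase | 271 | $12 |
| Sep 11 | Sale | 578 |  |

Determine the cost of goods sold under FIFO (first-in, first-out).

Sep 11, 578 sold [FIFO — oldest first]: 32 @ $10 + 131 @ $12 + 100 @ $9 + 226 @ $11 + 89 @ $12 = $6,346
Ending inventory: 182 @ $12 = $2,184

COGS = $6,346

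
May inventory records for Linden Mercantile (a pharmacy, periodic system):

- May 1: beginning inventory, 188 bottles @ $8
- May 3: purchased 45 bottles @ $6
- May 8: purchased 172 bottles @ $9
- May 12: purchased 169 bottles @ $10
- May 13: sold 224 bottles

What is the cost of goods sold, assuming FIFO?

COGS = $1,720

May 13, 224 sold [FIFO — oldest first]: 188 @ $8 + 36 @ $6 = $1,720
Ending inventory: 9 @ $6 + 172 @ $9 + 169 @ $10 = $3,292
Check: goods available $5,012 = COGS $1,720 + ending $3,292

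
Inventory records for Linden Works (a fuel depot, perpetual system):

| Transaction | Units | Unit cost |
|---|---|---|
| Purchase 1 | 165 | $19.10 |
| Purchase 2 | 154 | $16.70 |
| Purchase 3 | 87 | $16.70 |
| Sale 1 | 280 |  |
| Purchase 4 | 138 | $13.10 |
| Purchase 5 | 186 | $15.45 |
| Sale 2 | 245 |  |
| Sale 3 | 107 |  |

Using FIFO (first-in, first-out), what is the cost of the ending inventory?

Ending inventory = $1,514.10

Sale 1 (280) [FIFO — oldest first]: 165 @ $19.10 + 115 @ $16.70 = $5,072.00
Sale 2 (245) [FIFO — oldest first]: 39 @ $16.70 + 87 @ $16.70 + 119 @ $13.10 = $3,663.10
Sale 3 (107) [FIFO — oldest first]: 19 @ $13.10 + 88 @ $15.45 = $1,608.50
Total COGS = $5,072.00 + $3,663.10 + $1,608.50 = $10,343.60
Ending inventory: 98 @ $15.45 = $1,514.10
Check: goods available $11,857.70 = COGS $10,343.60 + ending $1,514.10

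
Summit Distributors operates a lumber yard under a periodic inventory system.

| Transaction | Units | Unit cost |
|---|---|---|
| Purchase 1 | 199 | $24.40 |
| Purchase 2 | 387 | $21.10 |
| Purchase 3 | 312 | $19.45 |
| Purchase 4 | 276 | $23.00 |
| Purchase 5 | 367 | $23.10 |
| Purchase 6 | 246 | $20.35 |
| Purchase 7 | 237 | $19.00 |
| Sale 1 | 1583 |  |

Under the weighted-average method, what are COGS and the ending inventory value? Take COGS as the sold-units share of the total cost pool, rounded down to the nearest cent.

COGS = $33,962.93; ending inventory = $9,461.57

Sale 1, sell 1583: 1583/2024 × $43,424.50 → $33,962.93
Ending inventory (cost pool remaining) = $9,461.57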